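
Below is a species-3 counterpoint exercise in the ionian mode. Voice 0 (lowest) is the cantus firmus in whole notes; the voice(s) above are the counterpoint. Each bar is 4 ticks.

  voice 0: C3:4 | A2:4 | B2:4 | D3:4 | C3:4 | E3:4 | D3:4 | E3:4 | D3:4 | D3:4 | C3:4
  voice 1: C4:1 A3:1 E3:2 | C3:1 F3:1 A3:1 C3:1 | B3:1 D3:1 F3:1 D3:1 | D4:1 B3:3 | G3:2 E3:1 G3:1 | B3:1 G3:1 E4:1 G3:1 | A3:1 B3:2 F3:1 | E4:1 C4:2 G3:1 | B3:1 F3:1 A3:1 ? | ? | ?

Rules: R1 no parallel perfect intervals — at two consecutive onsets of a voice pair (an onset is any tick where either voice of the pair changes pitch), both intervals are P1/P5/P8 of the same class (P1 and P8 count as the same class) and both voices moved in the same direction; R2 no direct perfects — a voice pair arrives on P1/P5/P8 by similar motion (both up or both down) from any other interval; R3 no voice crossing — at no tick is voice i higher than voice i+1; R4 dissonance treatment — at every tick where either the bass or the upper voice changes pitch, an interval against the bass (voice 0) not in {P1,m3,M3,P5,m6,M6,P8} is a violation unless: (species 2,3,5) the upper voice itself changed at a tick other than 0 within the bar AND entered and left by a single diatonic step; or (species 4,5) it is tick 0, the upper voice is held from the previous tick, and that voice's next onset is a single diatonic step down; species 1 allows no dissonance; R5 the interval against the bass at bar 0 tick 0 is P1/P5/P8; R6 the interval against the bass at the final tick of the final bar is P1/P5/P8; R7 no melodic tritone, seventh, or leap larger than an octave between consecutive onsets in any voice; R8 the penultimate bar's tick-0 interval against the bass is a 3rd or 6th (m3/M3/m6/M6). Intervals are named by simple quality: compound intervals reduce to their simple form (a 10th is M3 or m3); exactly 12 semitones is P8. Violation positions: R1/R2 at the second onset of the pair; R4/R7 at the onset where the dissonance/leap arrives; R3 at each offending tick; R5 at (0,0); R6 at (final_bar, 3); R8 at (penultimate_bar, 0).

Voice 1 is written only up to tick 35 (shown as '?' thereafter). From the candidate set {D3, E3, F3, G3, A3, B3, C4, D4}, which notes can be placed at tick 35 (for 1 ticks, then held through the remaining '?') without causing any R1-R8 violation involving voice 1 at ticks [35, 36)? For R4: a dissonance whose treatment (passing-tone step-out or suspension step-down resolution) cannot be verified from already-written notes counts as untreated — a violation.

{A3, B3, D3, D4, F3}

D3: legal
E3: violates R4
F3: legal
G3: violates R4
A3: legal
B3: legal
C4: violates R4
D4: legal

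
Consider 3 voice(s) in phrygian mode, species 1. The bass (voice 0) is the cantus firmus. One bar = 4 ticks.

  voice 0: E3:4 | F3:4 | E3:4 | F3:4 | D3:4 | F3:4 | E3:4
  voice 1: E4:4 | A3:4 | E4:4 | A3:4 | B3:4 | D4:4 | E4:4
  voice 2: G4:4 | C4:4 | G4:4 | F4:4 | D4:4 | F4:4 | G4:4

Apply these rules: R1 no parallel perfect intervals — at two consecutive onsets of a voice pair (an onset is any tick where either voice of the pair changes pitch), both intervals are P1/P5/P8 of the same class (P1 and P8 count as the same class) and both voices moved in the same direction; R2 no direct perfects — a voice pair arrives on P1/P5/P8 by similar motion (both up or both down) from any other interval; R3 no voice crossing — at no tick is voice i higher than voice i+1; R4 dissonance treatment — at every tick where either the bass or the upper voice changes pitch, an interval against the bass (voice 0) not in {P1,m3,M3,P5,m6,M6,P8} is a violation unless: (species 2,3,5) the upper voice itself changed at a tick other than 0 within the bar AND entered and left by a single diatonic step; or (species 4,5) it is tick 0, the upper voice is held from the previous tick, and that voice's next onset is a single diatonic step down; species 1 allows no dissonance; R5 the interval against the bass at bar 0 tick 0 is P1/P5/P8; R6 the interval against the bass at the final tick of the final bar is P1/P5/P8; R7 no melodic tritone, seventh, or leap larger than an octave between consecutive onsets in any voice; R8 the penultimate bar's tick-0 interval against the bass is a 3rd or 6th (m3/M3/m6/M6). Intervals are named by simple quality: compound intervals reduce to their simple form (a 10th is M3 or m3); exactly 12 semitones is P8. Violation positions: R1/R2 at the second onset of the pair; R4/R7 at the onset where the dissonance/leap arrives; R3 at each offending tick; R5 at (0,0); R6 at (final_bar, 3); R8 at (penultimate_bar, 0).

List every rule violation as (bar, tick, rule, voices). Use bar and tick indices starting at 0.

bar 0: v0=E3 v1=E4 v2=G4 downbeat m3
bar 1: v0=F3 v1=A3 v2=C4 downbeat P5
bar 2: v0=E3 v1=E4 v2=G4 downbeat m3
bar 3: v0=F3 v1=A3 v2=F4 downbeat P8
bar 4: v0=D3 v1=B3 v2=D4 downbeat P8
bar 5: v0=F3 v1=D4 v2=F4 downbeat P8
bar 6: v0=E3 v1=E4 v2=G4 downbeat m3
  -> R5 @ bar 0 tick 0 v(0, 2): opens on m3
  -> R1 @ bar 4 tick 0 v(0, 2): F3/F4 P8 -> D3/D4 P8 similar
  -> R1 @ bar 5 tick 0 v(0, 2): D3/D4 P8 -> F3/F4 P8 similar
  -> R8 @ bar 5 tick 0 v(0, 2): penult P8 not 3rd/6th
  -> R6 @ bar 6 tick 3 v(0, 2): closes on m3

(0, 0, R5, (0, 2))
(4, 0, R1, (0, 2))
(5, 0, R1, (0, 2))
(5, 0, R8, (0, 2))
(6, 3, R6, (0, 2))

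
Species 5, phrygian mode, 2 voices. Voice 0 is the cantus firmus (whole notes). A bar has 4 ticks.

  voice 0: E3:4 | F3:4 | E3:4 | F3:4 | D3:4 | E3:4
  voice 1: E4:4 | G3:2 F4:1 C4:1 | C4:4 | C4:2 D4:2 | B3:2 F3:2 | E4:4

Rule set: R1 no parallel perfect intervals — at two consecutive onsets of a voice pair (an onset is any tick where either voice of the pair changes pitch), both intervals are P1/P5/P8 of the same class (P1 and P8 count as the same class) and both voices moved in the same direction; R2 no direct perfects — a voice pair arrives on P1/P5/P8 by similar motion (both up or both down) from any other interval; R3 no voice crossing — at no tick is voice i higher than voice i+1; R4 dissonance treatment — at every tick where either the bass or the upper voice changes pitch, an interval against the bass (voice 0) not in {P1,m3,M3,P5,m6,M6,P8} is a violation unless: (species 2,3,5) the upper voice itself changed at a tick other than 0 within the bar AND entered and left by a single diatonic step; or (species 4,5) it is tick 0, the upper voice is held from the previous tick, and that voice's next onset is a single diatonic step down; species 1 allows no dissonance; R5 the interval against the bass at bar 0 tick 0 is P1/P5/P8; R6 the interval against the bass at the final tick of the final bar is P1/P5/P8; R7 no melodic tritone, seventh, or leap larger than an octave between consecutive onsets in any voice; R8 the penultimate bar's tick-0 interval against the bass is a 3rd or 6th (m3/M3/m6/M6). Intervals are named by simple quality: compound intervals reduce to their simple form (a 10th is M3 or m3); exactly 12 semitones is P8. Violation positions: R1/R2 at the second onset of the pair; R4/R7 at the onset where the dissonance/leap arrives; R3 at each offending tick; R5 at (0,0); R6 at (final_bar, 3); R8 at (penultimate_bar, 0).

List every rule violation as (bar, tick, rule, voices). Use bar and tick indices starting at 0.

(1, 0, R4, (0, 1))
(1, 2, R7, (1,))
(4, 2, R7, (1,))
(5, 0, R2, (0, 1))
(5, 0, R7, (1,))

bar 0: v0=E3 v1=E4 downbeat P8
bar 1: v0=F3 v1=G3 downbeat M2
bar 2: v0=E3 v1=C4 downbeat m6
bar 3: v0=F3 v1=C4 downbeat P5
bar 4: v0=D3 v1=B3 downbeat M6
bar 5: v0=E3 v1=E4 downbeat P8
  -> R4 @ bar 1 tick 0 v(0, 1): F3/G3 M2 untreated
  -> R7 @ bar 1 tick 2 v(1,): G3->F4 leap 10st
  -> R7 @ bar 4 tick 2 v(1,): B3->F3 leap 6st
  -> R2 @ bar 5 tick 0 v(0, 1): D3/F3 m3 -> E3/E4 P8 similar
  -> R7 @ bar 5 tick 0 v(1,): F3->E4 leap 11st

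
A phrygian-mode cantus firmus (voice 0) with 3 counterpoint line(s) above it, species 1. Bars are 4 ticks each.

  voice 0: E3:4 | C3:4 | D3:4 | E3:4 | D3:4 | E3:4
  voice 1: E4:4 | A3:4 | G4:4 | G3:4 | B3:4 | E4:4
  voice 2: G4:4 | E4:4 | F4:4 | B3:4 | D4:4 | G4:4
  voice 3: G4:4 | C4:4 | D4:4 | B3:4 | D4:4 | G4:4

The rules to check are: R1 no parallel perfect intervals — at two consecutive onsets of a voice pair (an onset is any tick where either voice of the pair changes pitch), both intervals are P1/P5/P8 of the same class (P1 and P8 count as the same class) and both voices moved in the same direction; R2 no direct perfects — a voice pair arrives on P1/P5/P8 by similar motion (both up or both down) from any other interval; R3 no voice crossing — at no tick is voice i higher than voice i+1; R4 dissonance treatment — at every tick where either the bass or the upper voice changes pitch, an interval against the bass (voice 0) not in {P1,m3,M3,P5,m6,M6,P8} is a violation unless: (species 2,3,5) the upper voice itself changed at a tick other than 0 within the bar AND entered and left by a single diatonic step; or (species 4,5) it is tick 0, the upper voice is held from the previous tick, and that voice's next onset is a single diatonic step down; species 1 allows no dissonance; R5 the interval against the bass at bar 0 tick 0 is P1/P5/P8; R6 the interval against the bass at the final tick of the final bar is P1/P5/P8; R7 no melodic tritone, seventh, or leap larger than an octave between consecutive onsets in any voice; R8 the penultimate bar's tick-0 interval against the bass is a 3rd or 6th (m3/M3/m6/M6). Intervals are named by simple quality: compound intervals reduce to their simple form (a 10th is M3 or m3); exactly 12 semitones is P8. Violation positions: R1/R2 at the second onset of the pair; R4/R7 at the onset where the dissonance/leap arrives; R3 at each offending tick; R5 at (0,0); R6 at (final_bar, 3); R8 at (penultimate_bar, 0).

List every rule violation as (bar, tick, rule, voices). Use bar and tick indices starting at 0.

bar 0: v0=E3 v1=E4 v2=G4 v3=G4 downbeat m3
bar 1: v0=C3 v1=A3 v2=E4 v3=C4 downbeat P8
bar 2: v0=D3 v1=G4 v2=F4 v3=D4 downbeat P8
bar 3: v0=E3 v1=G3 v2=B3 v3=B3 downbeat P5
bar 4: v0=D3 v1=B3 v2=D4 v3=D4 downbeat P8
bar 5: v0=E3 v1=E4 v2=G4 v3=G4 downbeat m3
  -> R5 @ bar 0 tick 0 v(0, 2): opens on m3
  -> R5 @ bar 0 tick 0 v(0, 3): opens on m3
  -> R2 @ bar 1 tick 0 v(0, 3): E3/G4 m3 -> C3/C4 P8 similar
  -> R2 @ bar 1 tick 0 v(1, 2): E4/G4 m3 -> A3/E4 P5 similar
  -> R3 @ bar 1 tick 0 v(2, 3): E4 above C4
  -> R3 @ bar 1 tick 1 v(2, 3): E4 above C4
  -> R3 @ bar 1 tick 2 v(2, 3): E4 above C4
  -> R3 @ bar 1 tick 3 v(2, 3): E4 above C4
  -> R1 @ bar 2 tick 0 v(0, 3): C3/C4 P8 -> D3/D4 P8 similar
  -> R3 @ bar 2 tick 0 v(1, 2): G4 above F4
  -> R3 @ bar 2 tick 0 v(2, 3): F4 above D4
  -> R4 @ bar 2 tick 0 v(0, 1): D3/G4 P4 untreated
  -> R7 @ bar 2 tick 0 v(1,): A3->G4 leap 10st
  -> R3 @ bar 2 tick 1 v(1, 2): G4 above F4
  -> R3 @ bar 2 tick 1 v(2, 3): F4 above D4
  -> R3 @ bar 2 tick 2 v(1, 2): G4 above F4
  -> R3 @ bar 2 tick 2 v(2, 3): F4 above D4
  -> R3 @ bar 2 tick 3 v(1, 2): G4 above F4
  -> R3 @ bar 2 tick 3 v(2, 3): F4 above D4
  -> R2 @ bar 3 tick 0 v(2, 3): F4/D4 m3 -> B3/B3 P1 similar
  -> R7 @ bar 3 tick 0 v(2,): F4->B3 leap 6st
  -> R1 @ bar 4 tick 0 v(2, 3): B3/B3 P1 -> D4/D4 P1 similar
  -> R8 @ bar 4 tick 0 v(0, 2): penult P8 not 3rd/6th
  -> R8 @ bar 4 tick 0 v(0, 3): penult P8 not 3rd/6th
  -> R1 @ bar 5 tick 0 v(2, 3): D4/D4 P1 -> G4/G4 P1 similar
  -> R2 @ bar 5 tick 0 v(0, 1): D3/B3 M6 -> E3/E4 P8 similar
  -> R6 @ bar 5 tick 3 v(0, 2): closes on m3
  -> R6 @ bar 5 tick 3 v(0, 3): closes on m3

(0, 0, R5, (0, 2))
(0, 0, R5, (0, 3))
(1, 0, R2, (0, 3))
(1, 0, R2, (1, 2))
(1, 0, R3, (2, 3))
(1, 1, R3, (2, 3))
(1, 2, R3, (2, 3))
(1, 3, R3, (2, 3))
(2, 0, R1, (0, 3))
(2, 0, R3, (1, 2))
(2, 0, R3, (2, 3))
(2, 0, R4, (0, 1))
(2, 0, R7, (1,))
(2, 1, R3, (1, 2))
(2, 1, R3, (2, 3))
(2, 2, R3, (1, 2))
(2, 2, R3, (2, 3))
(2, 3, R3, (1, 2))
(2, 3, R3, (2, 3))
(3, 0, R2, (2, 3))
(3, 0, R7, (2,))
(4, 0, R1, (2, 3))
(4, 0, R8, (0, 2))
(4, 0, R8, (0, 3))
(5, 0, R1, (2, 3))
(5, 0, R2, (0, 1))
(5, 3, R6, (0, 2))
(5, 3, R6, (0, 3))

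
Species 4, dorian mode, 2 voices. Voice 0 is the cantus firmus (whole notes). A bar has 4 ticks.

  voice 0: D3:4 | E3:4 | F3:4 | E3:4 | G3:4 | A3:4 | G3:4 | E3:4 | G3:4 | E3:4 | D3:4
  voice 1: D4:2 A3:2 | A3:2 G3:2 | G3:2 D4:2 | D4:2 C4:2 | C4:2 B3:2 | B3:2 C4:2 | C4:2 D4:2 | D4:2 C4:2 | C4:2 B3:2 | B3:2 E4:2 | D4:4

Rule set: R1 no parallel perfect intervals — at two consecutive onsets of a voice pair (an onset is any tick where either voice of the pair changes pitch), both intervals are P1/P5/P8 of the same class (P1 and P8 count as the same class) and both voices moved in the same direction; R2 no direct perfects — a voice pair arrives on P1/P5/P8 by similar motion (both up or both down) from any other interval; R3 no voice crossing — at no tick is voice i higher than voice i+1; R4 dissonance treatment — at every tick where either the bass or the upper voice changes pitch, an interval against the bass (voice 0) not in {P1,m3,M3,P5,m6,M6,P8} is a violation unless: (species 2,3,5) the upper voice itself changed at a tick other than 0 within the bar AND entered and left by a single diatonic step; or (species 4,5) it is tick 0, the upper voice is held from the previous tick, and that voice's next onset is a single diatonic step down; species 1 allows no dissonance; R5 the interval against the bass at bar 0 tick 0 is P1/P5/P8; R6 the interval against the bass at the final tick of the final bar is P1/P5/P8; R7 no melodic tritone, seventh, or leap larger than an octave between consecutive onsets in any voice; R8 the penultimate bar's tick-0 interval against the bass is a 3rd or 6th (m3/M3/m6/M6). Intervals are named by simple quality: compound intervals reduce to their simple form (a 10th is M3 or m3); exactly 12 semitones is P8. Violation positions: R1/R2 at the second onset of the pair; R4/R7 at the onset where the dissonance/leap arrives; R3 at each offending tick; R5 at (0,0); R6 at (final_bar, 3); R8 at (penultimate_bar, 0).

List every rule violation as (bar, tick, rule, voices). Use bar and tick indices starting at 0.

(2, 0, R4, (0, 1))
(5, 0, R4, (0, 1))
(6, 0, R4, (0, 1))
(9, 0, R8, (0, 1))
(10, 0, R1, (0, 1))

bar 0: v0=D3 v1=D4 downbeat P8
bar 1: v0=E3 v1=A3 downbeat P4
bar 2: v0=F3 v1=G3 downbeat M2
bar 3: v0=E3 v1=D4 downbeat m7
bar 4: v0=G3 v1=C4 downbeat P4
bar 5: v0=A3 v1=B3 downbeat M2
bar 6: v0=G3 v1=C4 downbeat P4
bar 7: v0=E3 v1=D4 downbeat m7
bar 8: v0=G3 v1=C4 downbeat P4
bar 9: v0=E3 v1=B3 downbeat P5
bar 10: v0=D3 v1=D4 downbeat P8
  -> R4 @ bar 2 tick 0 v(0, 1): F3/G3 M2 untreated
  -> R4 @ bar 5 tick 0 v(0, 1): A3/B3 M2 untreated
  -> R4 @ bar 6 tick 0 v(0, 1): G3/C4 P4 untreated
  -> R8 @ bar 9 tick 0 v(0, 1): penult P5 not 3rd/6th
  -> R1 @ bar 10 tick 0 v(0, 1): E3/E4 P8 -> D3/D4 P8 similar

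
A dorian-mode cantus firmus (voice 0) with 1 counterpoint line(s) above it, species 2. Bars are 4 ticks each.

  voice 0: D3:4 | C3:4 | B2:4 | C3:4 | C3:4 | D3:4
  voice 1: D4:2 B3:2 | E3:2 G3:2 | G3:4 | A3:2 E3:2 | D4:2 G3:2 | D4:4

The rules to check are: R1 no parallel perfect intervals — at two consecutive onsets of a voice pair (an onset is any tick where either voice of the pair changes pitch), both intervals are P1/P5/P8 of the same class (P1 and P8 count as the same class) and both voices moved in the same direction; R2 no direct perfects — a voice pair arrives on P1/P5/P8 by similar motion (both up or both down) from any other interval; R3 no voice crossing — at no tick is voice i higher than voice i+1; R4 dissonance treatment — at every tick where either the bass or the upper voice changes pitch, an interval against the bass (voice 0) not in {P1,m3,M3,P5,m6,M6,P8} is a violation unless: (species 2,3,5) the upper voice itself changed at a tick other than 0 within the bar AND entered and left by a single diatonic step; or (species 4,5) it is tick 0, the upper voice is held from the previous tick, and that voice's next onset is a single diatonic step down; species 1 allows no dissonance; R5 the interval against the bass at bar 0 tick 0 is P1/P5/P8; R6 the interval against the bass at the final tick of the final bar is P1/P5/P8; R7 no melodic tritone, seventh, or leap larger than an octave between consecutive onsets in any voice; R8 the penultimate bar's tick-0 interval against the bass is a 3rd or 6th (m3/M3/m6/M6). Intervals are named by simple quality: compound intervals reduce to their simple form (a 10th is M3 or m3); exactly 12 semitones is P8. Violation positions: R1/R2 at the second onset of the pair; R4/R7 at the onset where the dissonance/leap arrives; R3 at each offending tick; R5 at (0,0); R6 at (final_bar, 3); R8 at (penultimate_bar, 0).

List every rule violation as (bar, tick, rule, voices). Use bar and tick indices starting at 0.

(4, 0, R4, (0, 1))
(4, 0, R7, (1,))
(4, 0, R8, (0, 1))
(5, 0, R2, (0, 1))

bar 0: v0=D3 v1=D4 downbeat P8
bar 1: v0=C3 v1=E3 downbeat M3
bar 2: v0=B2 v1=G3 downbeat m6
bar 3: v0=C3 v1=A3 downbeat M6
bar 4: v0=C3 v1=D4 downbeat M2
bar 5: v0=D3 v1=D4 downbeat P8
  -> R4 @ bar 4 tick 0 v(0, 1): C3/D4 M2 untreated
  -> R7 @ bar 4 tick 0 v(1,): E3->D4 leap 10st
  -> R8 @ bar 4 tick 0 v(0, 1): penult M2 not 3rd/6th
  -> R2 @ bar 5 tick 0 v(0, 1): C3/G3 P5 -> D3/D4 P8 similar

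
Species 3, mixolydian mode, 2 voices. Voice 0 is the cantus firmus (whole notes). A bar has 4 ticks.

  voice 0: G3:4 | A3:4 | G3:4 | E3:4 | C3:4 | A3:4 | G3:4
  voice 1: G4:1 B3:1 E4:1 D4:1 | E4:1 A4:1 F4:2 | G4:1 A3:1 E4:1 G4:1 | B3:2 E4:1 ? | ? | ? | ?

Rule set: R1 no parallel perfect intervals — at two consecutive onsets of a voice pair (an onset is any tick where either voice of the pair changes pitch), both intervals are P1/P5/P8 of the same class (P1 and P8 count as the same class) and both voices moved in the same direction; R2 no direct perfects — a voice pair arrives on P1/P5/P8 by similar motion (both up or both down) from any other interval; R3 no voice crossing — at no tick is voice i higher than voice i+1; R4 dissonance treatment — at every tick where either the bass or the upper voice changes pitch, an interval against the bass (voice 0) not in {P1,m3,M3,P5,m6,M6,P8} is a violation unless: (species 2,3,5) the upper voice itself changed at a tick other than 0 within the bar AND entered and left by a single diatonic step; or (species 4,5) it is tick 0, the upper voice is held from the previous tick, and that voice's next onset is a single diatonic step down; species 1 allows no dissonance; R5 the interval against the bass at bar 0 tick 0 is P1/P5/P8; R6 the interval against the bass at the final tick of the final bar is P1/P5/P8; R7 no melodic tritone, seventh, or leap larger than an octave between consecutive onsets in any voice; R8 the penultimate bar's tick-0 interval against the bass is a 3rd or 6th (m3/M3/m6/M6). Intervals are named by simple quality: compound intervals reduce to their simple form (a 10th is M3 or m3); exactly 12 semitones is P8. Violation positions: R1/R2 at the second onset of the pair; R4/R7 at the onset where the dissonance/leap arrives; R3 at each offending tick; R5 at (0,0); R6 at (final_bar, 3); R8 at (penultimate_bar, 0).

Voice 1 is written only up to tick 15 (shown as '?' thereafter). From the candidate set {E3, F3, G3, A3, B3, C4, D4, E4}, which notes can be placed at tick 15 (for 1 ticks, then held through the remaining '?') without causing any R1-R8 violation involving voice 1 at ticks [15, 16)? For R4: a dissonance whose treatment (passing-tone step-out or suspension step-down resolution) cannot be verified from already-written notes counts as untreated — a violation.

E3: legal
F3: violates R4,R7
G3: legal
A3: violates R4
B3: legal
C4: legal
D4: violates R4
E4: legal

{B3, C4, E3, E4, G3}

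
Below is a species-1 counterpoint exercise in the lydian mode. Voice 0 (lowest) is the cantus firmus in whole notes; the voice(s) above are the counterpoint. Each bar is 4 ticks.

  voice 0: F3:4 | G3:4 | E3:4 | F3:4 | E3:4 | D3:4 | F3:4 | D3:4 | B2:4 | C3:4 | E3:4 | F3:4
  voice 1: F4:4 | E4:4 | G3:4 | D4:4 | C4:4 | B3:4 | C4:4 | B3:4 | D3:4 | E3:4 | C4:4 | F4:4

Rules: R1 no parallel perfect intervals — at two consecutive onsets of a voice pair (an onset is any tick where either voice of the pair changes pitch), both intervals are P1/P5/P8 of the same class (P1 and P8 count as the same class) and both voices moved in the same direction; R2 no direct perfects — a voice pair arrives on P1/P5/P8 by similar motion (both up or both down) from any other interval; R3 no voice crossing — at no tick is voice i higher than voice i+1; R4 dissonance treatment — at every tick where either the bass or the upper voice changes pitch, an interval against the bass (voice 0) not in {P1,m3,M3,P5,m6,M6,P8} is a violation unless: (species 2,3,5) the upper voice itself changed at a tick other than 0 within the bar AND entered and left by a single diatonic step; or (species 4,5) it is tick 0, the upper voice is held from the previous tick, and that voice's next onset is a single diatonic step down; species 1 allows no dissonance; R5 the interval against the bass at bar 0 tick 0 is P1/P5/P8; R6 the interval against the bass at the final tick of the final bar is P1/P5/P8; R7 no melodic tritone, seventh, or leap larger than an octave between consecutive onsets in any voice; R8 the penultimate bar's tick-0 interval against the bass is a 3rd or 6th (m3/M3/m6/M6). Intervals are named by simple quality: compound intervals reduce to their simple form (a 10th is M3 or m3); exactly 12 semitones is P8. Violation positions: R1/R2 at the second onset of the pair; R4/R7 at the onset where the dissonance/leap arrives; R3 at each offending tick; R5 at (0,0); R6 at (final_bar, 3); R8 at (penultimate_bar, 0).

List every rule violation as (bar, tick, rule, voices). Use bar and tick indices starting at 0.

(6, 0, R2, (0, 1))
(11, 0, R2, (0, 1))

bar 0: v0=F3 v1=F4 downbeat P8
bar 1: v0=G3 v1=E4 downbeat M6
bar 2: v0=E3 v1=G3 downbeat m3
bar 3: v0=F3 v1=D4 downbeat M6
bar 4: v0=E3 v1=C4 downbeat m6
bar 5: v0=D3 v1=B3 downbeat M6
bar 6: v0=F3 v1=C4 downbeat P5
bar 7: v0=D3 v1=B3 downbeat M6
bar 8: v0=B2 v1=D3 downbeat m3
bar 9: v0=C3 v1=E3 downbeat M3
bar 10: v0=E3 v1=C4 downbeat m6
bar 11: v0=F3 v1=F4 downbeat P8
  -> R2 @ bar 6 tick 0 v(0, 1): D3/B3 M6 -> F3/C4 P5 similar
  -> R2 @ bar 11 tick 0 v(0, 1): E3/C4 m6 -> F3/F4 P8 similar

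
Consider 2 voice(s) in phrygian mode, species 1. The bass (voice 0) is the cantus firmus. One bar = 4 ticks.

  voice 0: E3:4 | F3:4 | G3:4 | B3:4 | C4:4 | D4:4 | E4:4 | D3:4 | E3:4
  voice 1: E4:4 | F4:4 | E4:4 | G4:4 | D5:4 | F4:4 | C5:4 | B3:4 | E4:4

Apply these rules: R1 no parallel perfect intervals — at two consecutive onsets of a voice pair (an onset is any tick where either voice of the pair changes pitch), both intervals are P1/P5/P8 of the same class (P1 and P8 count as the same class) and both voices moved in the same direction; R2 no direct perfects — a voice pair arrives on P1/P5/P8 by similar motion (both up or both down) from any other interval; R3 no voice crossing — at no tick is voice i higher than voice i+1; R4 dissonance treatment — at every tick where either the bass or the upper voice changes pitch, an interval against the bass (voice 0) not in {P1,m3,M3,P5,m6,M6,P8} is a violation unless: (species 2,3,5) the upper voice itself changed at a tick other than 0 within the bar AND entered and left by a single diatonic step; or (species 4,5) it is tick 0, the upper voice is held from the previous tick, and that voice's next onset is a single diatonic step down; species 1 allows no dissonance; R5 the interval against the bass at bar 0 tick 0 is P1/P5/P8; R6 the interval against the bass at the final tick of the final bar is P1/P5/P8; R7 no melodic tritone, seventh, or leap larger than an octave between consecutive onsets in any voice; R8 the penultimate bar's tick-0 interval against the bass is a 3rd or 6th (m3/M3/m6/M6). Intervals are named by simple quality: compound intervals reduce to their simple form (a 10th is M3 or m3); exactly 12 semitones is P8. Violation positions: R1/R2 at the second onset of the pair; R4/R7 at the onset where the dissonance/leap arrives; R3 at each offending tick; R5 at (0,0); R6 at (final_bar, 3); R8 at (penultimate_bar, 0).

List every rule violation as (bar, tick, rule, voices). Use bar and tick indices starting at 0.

(1, 0, R1, (0, 1))
(4, 0, R4, (0, 1))
(7, 0, R7, (0,))
(7, 0, R7, (1,))
(8, 0, R2, (0, 1))

bar 0: v0=E3 v1=E4 downbeat P8
bar 1: v0=F3 v1=F4 downbeat P8
bar 2: v0=G3 v1=E4 downbeat M6
bar 3: v0=B3 v1=G4 downbeat m6
bar 4: v0=C4 v1=D5 downbeat M2
bar 5: v0=D4 v1=F4 downbeat m3
bar 6: v0=E4 v1=C5 downbeat m6
bar 7: v0=D3 v1=B3 downbeat M6
bar 8: v0=E3 v1=E4 downbeat P8
  -> R1 @ bar 1 tick 0 v(0, 1): E3/E4 P8 -> F3/F4 P8 similar
  -> R4 @ bar 4 tick 0 v(0, 1): C4/D5 M2 untreated
  -> R7 @ bar 7 tick 0 v(0,): E4->D3 leap 14st
  -> R7 @ bar 7 tick 0 v(1,): C5->B3 leap 13st
  -> R2 @ bar 8 tick 0 v(0, 1): D3/B3 M6 -> E3/E4 P8 similar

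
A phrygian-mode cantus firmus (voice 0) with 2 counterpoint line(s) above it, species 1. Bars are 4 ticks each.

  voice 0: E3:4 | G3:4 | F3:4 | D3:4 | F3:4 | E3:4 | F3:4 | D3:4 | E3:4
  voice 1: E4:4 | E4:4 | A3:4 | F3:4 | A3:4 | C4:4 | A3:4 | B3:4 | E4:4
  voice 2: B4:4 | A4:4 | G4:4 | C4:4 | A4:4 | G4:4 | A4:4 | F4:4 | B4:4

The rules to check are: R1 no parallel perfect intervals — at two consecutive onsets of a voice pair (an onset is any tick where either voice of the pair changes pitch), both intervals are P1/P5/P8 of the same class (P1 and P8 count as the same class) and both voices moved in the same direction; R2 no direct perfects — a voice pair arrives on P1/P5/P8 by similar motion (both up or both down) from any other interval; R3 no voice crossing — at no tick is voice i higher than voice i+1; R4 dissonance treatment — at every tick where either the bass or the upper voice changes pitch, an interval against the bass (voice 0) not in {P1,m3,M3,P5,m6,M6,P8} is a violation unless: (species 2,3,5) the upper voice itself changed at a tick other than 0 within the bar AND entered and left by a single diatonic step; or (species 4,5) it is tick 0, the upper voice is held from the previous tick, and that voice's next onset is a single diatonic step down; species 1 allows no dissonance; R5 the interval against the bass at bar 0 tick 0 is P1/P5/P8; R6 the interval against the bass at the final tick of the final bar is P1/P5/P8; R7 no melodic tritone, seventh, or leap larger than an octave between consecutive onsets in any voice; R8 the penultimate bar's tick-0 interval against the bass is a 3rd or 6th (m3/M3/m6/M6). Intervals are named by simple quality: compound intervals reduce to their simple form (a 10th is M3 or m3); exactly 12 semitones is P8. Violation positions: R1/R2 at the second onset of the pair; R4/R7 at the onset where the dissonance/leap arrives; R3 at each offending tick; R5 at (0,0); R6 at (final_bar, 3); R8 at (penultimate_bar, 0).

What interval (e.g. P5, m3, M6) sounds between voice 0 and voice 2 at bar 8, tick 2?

P5

voice 0=E3 voice 2=B4 -> P5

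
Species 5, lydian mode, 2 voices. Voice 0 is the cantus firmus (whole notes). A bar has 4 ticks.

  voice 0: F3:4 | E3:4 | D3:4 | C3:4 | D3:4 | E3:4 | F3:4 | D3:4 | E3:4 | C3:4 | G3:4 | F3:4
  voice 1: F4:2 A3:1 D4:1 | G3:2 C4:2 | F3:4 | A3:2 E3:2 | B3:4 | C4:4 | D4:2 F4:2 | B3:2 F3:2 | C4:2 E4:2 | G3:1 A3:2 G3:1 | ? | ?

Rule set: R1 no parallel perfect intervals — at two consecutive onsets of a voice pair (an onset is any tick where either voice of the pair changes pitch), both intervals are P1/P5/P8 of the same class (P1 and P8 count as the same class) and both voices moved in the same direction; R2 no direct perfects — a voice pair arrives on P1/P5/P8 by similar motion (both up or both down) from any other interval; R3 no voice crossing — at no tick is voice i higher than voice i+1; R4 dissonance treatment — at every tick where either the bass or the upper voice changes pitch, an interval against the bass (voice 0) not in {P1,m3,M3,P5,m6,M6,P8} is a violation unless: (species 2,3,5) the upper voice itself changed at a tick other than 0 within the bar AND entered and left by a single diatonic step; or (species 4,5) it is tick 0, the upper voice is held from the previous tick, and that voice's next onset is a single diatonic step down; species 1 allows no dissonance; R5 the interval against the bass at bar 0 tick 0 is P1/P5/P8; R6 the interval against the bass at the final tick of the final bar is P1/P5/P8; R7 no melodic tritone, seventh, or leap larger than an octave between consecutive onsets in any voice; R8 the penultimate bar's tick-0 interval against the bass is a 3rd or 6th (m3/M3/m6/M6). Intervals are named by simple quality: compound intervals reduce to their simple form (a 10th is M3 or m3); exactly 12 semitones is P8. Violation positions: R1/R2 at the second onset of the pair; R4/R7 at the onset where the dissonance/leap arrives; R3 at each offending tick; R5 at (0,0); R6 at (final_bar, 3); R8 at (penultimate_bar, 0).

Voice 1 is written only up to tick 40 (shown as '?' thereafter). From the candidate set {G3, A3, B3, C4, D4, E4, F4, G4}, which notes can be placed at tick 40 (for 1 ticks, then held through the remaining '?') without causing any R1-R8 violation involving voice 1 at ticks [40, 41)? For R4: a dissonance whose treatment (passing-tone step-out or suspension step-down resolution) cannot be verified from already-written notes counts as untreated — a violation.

{B3, E4}

G3: violates R8
A3: violates R4,R8
B3: legal
C4: violates R4,R8
D4: violates R1,R8
E4: legal
F4: violates R4,R7,R8
G4: violates R2,R8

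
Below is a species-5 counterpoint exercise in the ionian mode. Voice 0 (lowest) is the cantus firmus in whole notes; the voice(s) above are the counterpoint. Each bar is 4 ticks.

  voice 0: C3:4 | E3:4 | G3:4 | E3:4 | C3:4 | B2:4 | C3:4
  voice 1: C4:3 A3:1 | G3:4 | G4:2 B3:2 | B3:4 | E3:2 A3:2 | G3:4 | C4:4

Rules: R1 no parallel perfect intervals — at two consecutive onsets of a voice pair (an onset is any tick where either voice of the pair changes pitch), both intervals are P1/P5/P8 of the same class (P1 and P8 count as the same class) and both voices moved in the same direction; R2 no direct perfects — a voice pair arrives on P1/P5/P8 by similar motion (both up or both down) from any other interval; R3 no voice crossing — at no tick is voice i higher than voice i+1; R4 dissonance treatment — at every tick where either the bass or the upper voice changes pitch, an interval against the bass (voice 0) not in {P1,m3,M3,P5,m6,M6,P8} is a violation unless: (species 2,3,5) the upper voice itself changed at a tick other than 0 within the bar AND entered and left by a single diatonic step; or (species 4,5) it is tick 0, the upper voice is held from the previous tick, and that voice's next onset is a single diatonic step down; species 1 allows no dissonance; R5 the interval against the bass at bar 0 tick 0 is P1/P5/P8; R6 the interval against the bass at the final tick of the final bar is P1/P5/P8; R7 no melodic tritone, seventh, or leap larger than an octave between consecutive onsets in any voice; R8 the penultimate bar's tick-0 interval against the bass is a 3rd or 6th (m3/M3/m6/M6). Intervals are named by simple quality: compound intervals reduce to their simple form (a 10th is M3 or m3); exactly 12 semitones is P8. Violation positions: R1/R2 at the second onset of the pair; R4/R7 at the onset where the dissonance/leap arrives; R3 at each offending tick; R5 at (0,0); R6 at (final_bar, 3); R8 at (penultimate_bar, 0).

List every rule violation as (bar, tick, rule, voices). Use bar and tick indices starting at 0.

(2, 0, R2, (0, 1))
(6, 0, R2, (0, 1))

bar 0: v0=C3 v1=C4 downbeat P8
bar 1: v0=E3 v1=G3 downbeat m3
bar 2: v0=G3 v1=G4 downbeat P8
bar 3: v0=E3 v1=B3 downbeat P5
bar 4: v0=C3 v1=E3 downbeat M3
bar 5: v0=B2 v1=G3 downbeat m6
bar 6: v0=C3 v1=C4 downbeat P8
  -> R2 @ bar 2 tick 0 v(0, 1): E3/G3 m3 -> G3/G4 P8 similar
  -> R2 @ bar 6 tick 0 v(0, 1): B2/G3 m6 -> C3/C4 P8 similar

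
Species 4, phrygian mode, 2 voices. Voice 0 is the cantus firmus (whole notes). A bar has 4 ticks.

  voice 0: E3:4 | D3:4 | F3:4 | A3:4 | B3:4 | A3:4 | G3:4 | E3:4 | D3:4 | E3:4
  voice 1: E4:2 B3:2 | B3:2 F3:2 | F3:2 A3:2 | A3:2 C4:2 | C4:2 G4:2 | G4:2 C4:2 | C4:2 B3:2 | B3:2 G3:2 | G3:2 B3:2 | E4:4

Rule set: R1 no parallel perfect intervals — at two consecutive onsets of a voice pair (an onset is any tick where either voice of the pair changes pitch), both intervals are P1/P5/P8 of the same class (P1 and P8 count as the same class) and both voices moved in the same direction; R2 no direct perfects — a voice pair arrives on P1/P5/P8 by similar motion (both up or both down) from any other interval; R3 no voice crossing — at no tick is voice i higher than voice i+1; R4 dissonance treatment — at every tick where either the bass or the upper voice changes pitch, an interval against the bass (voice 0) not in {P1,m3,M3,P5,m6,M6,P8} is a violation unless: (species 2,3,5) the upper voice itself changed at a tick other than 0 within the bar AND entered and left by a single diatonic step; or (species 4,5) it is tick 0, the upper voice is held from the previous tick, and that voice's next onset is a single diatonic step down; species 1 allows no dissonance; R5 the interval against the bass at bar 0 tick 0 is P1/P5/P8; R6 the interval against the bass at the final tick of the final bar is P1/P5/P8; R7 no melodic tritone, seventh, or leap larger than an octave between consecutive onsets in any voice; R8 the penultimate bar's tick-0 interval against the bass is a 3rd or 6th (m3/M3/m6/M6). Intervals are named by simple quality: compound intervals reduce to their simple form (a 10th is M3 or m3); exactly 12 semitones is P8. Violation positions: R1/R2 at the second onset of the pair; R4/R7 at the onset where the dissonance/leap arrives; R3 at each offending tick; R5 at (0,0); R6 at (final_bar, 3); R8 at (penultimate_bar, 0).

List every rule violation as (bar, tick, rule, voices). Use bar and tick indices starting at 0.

bar 0: v0=E3 v1=E4 downbeat P8
bar 1: v0=D3 v1=B3 downbeat M6
bar 2: v0=F3 v1=F3 downbeat P1
bar 3: v0=A3 v1=A3 downbeat P1
bar 4: v0=B3 v1=C4 downbeat m2
bar 5: v0=A3 v1=G4 downbeat m7
bar 6: v0=G3 v1=C4 downbeat P4
bar 7: v0=E3 v1=B3 downbeat P5
bar 8: v0=D3 v1=G3 downbeat P4
bar 9: v0=E3 v1=E4 downbeat P8
  -> R7 @ bar 1 tick 2 v(1,): B3->F3 leap 6st
  -> R4 @ bar 4 tick 0 v(0, 1): B3/C4 m2 untreated
  -> R4 @ bar 5 tick 0 v(0, 1): A3/G4 m7 untreated
  -> R4 @ bar 8 tick 0 v(0, 1): D3/G3 P4 untreated
  -> R8 @ bar 8 tick 0 v(0, 1): penult P4 not 3rd/6th
  -> R2 @ bar 9 tick 0 v(0, 1): D3/B3 M6 -> E3/E4 P8 similar

(1, 2, R7, (1,))
(4, 0, R4, (0, 1))
(5, 0, R4, (0, 1))
(8, 0, R4, (0, 1))
(8, 0, R8, (0, 1))
(9, 0, R2, (0, 1))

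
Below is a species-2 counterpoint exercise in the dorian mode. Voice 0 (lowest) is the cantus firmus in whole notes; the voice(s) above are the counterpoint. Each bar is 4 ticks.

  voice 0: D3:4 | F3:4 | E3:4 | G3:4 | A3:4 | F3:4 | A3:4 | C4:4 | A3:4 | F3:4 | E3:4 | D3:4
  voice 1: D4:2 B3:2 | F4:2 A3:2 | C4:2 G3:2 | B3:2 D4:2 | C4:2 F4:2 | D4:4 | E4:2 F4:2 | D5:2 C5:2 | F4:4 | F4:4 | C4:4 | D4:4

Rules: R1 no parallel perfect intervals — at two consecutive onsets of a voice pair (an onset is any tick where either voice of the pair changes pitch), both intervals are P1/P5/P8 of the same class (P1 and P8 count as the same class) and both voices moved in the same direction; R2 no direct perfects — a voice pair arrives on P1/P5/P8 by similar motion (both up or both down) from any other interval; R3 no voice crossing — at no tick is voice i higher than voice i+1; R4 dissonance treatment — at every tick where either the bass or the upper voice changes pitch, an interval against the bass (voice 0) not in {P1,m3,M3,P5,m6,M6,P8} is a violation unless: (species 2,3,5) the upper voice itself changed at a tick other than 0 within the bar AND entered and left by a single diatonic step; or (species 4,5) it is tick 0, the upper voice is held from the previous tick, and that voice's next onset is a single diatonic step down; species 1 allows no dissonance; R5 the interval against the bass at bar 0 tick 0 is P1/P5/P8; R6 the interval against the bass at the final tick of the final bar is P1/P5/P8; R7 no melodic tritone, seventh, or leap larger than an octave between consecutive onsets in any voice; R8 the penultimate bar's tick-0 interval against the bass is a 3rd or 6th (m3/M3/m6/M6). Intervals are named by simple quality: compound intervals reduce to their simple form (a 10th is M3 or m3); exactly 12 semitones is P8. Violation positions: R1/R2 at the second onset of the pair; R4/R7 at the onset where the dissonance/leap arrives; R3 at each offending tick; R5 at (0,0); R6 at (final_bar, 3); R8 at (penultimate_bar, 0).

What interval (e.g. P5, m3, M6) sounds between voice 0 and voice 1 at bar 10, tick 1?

voice 0=E3 voice 1=C4 -> m6

m6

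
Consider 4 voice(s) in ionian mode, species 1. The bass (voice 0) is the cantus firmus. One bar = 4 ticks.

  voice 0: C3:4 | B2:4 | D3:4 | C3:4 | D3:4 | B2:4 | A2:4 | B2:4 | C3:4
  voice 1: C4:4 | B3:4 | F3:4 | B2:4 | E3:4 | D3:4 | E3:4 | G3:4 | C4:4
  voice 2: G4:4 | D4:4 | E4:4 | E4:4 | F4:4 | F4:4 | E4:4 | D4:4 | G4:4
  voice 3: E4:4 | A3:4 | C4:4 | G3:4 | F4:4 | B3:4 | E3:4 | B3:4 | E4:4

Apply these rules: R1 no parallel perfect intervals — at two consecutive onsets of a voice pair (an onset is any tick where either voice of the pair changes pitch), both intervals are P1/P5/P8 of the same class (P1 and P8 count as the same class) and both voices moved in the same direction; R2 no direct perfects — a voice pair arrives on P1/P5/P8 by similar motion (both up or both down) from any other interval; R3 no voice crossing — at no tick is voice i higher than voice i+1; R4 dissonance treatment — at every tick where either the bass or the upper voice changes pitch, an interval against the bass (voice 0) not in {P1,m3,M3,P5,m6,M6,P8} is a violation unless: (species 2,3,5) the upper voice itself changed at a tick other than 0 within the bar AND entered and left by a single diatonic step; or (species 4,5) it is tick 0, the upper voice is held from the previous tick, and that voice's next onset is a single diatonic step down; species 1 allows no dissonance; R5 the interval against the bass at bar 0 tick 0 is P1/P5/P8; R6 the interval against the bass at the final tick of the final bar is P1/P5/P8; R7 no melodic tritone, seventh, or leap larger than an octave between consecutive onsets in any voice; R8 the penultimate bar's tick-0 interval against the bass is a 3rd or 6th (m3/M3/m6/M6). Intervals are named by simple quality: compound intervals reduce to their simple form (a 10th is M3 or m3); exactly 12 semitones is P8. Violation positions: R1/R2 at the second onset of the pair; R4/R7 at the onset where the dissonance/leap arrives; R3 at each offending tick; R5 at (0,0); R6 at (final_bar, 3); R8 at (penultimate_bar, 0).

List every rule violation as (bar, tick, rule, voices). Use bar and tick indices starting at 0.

(0, 0, R3, (2, 3))
(0, 0, R5, (0, 3))
(0, 1, R3, (2, 3))
(0, 2, R3, (2, 3))
(0, 3, R3, (2, 3))
(1, 0, R1, (0, 1))
(1, 0, R3, (2, 3))
(1, 0, R4, (0, 3))
(1, 1, R3, (2, 3))
(1, 2, R3, (2, 3))
(1, 3, R3, (2, 3))
(2, 0, R3, (2, 3))
(2, 0, R4, (0, 2))
(2, 0, R4, (0, 3))
(2, 0, R7, (1,))
(2, 1, R3, (2, 3))
(2, 2, R3, (2, 3))
(2, 3, R3, (2, 3))
(3, 0, R2, (0, 3))
(3, 0, R3, (0, 1))
(3, 0, R3, (2, 3))
(3, 0, R4, (0, 1))
(3, 0, R7, (1,))
(3, 1, R3, (0, 1))
(3, 1, R3, (2, 3))
(3, 2, R3, (0, 1))
(3, 2, R3, (2, 3))
(3, 3, R3, (0, 1))
(3, 3, R3, (2, 3))
(4, 0, R2, (2, 3))
(4, 0, R4, (0, 1))
(4, 0, R7, (3,))
(5, 0, R2, (0, 3))
(5, 0, R3, (2, 3))
(5, 0, R4, (0, 2))
(5, 0, R7, (3,))
(5, 1, R3, (2, 3))
(5, 2, R3, (2, 3))
(5, 3, R3, (2, 3))
(6, 0, R2, (0, 2))
(6, 0, R2, (0, 3))
(6, 0, R2, (2, 3))
(6, 0, R3, (2, 3))
(6, 1, R3, (2, 3))
(6, 2, R3, (2, 3))
(6, 3, R3, (2, 3))
(7, 0, R2, (0, 3))
(7, 0, R3, (2, 3))
(7, 0, R8, (0, 3))
(7, 1, R3, (2, 3))
(7, 2, R3, (2, 3))
(7, 3, R3, (2, 3))
(8, 0, R1, (1, 2))
(8, 0, R2, (0, 1))
(8, 0, R2, (0, 2))
(8, 0, R3, (2, 3))
(8, 1, R3, (2, 3))
(8, 2, R3, (2, 3))
(8, 3, R3, (2, 3))
(8, 3, R6, (0, 3))

bar 0: v0=C3 v1=C4 v2=G4 v3=E4 downbeat M3
bar 1: v0=B2 v1=B3 v2=D4 v3=A3 downbeat m7
bar 2: v0=D3 v1=F3 v2=E4 v3=C4 downbeat m7
bar 3: v0=C3 v1=B2 v2=E4 v3=G3 downbeat P5
bar 4: v0=D3 v1=E3 v2=F4 v3=F4 downbeat m3
bar 5: v0=B2 v1=D3 v2=F4 v3=B3 downbeat P8
bar 6: v0=A2 v1=E3 v2=E4 v3=E3 downbeat P5
bar 7: v0=B2 v1=G3 v2=D4 v3=B3 downbeat P8
bar 8: v0=C3 v1=C4 v2=G4 v3=E4 downbeat M3
  -> R3 @ bar 0 tick 0 v(2, 3): G4 above E4
  -> R5 @ bar 0 tick 0 v(0, 3): opens on M3
  -> R3 @ bar 0 tick 1 v(2, 3): G4 above E4
  -> R3 @ bar 0 tick 2 v(2, 3): G4 above E4
  -> R3 @ bar 0 tick 3 v(2, 3): G4 above E4
  -> R1 @ bar 1 tick 0 v(0, 1): C3/C4 P8 -> B2/B3 P8 similar
  -> R3 @ bar 1 tick 0 v(2, 3): D4 above A3
  -> R4 @ bar 1 tick 0 v(0, 3): B2/A3 m7 untreated
  -> R3 @ bar 1 tick 1 v(2, 3): D4 above A3
  -> R3 @ bar 1 tick 2 v(2, 3): D4 above A3
  -> R3 @ bar 1 tick 3 v(2, 3): D4 above A3
  -> R3 @ bar 2 tick 0 v(2, 3): E4 above C4
  -> R4 @ bar 2 tick 0 v(0, 2): D3/E4 M2 untreated
  -> R4 @ bar 2 tick 0 v(0, 3): D3/C4 m7 untreated
  -> R7 @ bar 2 tick 0 v(1,): B3->F3 leap 6st
  -> R3 @ bar 2 tick 1 v(2, 3): E4 above C4
  -> R3 @ bar 2 tick 2 v(2, 3): E4 above C4
  -> R3 @ bar 2 tick 3 v(2, 3): E4 above C4
  -> R2 @ bar 3 tick 0 v(0, 3): D3/C4 m7 -> C3/G3 P5 similar
  -> R3 @ bar 3 tick 0 v(0, 1): C3 above B2
  -> R3 @ bar 3 tick 0 v(2, 3): E4 above G3
  -> R4 @ bar 3 tick 0 v(0, 1): C3/B2 m2 untreated
  -> R7 @ bar 3 tick 0 v(1,): F3->B2 leap 6st
  -> R3 @ bar 3 tick 1 v(0, 1): C3 above B2
  -> R3 @ bar 3 tick 1 v(2, 3): E4 above G3
  -> R3 @ bar 3 tick 2 v(0, 1): C3 above B2
  -> R3 @ bar 3 tick 2 v(2, 3): E4 above G3
  -> R3 @ bar 3 tick 3 v(0, 1): C3 above B2
  -> R3 @ bar 3 tick 3 v(2, 3): E4 above G3
  -> R2 @ bar 4 tick 0 v(2, 3): E4/G3 M6 -> F4/F4 P1 similar
  -> R4 @ bar 4 tick 0 v(0, 1): D3/E3 M2 untreated
  -> R7 @ bar 4 tick 0 v(3,): G3->F4 leap 10st
  -> R2 @ bar 5 tick 0 v(0, 3): D3/F4 m3 -> B2/B3 P8 similar
  -> R3 @ bar 5 tick 0 v(2, 3): F4 above B3
  -> R4 @ bar 5 tick 0 v(0, 2): B2/F4 TT untreated
  -> R7 @ bar 5 tick 0 v(3,): F4->B3 leap 6st
  -> R3 @ bar 5 tick 1 v(2, 3): F4 above B3
  -> R3 @ bar 5 tick 2 v(2, 3): F4 above B3
  -> R3 @ bar 5 tick 3 v(2, 3): F4 above B3
  -> R2 @ bar 6 tick 0 v(0, 2): B2/F4 TT -> A2/E4 P5 similar
  -> R2 @ bar 6 tick 0 v(0, 3): B2/B3 P8 -> A2/E3 P5 similar
  -> R2 @ bar 6 tick 0 v(2, 3): F4/B3 TT -> E4/E3 P8 similar
  -> R3 @ bar 6 tick 0 v(2, 3): E4 above E3
  -> R3 @ bar 6 tick 1 v(2, 3): E4 above E3
  -> R3 @ bar 6 tick 2 v(2, 3): E4 above E3
  -> R3 @ bar 6 tick 3 v(2, 3): E4 above E3
  -> R2 @ bar 7 tick 0 v(0, 3): A2/E3 P5 -> B2/B3 P8 similar
  -> R3 @ bar 7 tick 0 v(2, 3): D4 above B3
  -> R8 @ bar 7 tick 0 v(0, 3): penult P8 not 3rd/6th
  -> R3 @ bar 7 tick 1 v(2, 3): D4 above B3
  -> R3 @ bar 7 tick 2 v(2, 3): D4 above B3
  -> R3 @ bar 7 tick 3 v(2, 3): D4 above B3
  -> R1 @ bar 8 tick 0 v(1, 2): G3/D4 P5 -> C4/G4 P5 similar
  -> R2 @ bar 8 tick 0 v(0, 1): B2/G3 m6 -> C3/C4 P8 similar
  -> R2 @ bar 8 tick 0 v(0, 2): B2/D4 m3 -> C3/G4 P5 similar
  -> R3 @ bar 8 tick 0 v(2, 3): G4 above E4
  -> R3 @ bar 8 tick 1 v(2, 3): G4 above E4
  -> R3 @ bar 8 tick 2 v(2, 3): G4 above E4
  -> R3 @ bar 8 tick 3 v(2, 3): G4 above E4
  -> R6 @ bar 8 tick 3 v(0, 3): closes on M3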